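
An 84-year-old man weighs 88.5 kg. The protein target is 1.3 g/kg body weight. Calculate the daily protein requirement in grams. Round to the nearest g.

115 g/day

Protein = 1.3 g/kg × 88.5 kg = 115.05 g/day.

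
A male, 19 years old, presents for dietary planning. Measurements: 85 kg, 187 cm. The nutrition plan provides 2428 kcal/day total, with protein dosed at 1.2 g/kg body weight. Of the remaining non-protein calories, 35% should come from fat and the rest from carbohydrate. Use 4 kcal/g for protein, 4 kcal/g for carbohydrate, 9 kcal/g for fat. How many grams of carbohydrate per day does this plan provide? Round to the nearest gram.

328 g/day

Protein = 1.2 × 85 = 102 g → 102 × 4 = 408 kcal.
Non-protein calories = 2428 − 408 = 2020 kcal.
Fat: 35% × 2020 = 707 kcal; carbohydrate: 1313 kcal.
Carbohydrate: 1313 kcal ÷ 4 kcal/g = 328.25 g.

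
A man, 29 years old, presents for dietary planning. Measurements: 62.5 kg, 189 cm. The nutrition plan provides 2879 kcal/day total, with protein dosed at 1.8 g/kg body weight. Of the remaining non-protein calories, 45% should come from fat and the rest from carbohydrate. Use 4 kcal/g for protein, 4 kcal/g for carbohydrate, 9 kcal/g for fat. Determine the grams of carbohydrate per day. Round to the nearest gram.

334 g/day

Protein = 1.8 × 62.5 = 112.5 g → 112.5 × 4 = 450 kcal.
Non-protein calories = 2879 − 450 = 2429 kcal.
Fat: 45% × 2429 = 1093.05 kcal; carbohydrate: 1335.95 kcal.
Carbohydrate: 1335.95 kcal ÷ 4 kcal/g = 333.9875 g.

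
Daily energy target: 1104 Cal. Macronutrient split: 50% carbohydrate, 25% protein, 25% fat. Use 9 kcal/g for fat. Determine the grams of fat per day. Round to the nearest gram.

Fat energy = 25% × 1104 = 276 kcal.
At 9 kcal/g: 276 ÷ 9 = 30.6667 g.

31 g/day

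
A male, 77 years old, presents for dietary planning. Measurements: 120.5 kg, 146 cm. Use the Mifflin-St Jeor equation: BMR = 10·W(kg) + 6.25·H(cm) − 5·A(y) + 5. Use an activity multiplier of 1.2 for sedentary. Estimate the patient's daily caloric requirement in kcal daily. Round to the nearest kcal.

Mifflin-St Jeor (male): BMR = 10(120.5) + 6.25(146) − 5(77) + 5 = 1205 + 912.5 − 385 + 5 = 1737.5 kcal/day.
TEE = BMR × activity factor = 1737.5 × 1.2 = 2085 kcal/day.

2085 kcal daily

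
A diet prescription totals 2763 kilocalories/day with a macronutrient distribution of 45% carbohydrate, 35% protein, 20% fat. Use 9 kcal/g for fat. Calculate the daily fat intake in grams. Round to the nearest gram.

Fat energy = 20% × 2763 = 552.6 kcal.
At 9 kcal/g: 552.6 ÷ 9 = 61.4 g.

61 g/day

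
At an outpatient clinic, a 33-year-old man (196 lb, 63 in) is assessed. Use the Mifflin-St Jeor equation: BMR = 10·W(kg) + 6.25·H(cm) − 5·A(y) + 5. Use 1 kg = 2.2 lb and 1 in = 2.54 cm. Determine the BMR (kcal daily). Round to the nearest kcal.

Convert to metric: weight = 196 ÷ 2.2 = 89.0909 kg; height = 63 × 2.54 = 160.02 cm.
Mifflin-St Jeor (male): BMR = 10(89.0909) + 6.25(160.02) − 5(33) + 5 = 890.9091 + 1000.125 − 165 + 5 = 1731.0341 kcal/day.

1731 kcal daily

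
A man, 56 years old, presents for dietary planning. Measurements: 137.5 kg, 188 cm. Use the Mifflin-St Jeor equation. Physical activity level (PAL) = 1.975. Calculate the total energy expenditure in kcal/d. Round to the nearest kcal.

4493 kcal/d

Mifflin-St Jeor (male): BMR = 10(137.5) + 6.25(188) − 5(56) + 5 = 1375 + 1175 − 280 + 5 = 2275 kcal/day.
TEE = BMR × activity factor = 2275 × 1.975 = 4493.125 kcal/day.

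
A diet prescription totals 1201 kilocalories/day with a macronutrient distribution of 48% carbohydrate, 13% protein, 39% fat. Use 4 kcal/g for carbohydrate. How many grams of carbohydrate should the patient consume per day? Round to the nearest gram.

144 g/day

Carbohydrate energy = 48% × 1201 = 576.48 kcal.
At 4 kcal/g: 576.48 ÷ 4 = 144.12 g.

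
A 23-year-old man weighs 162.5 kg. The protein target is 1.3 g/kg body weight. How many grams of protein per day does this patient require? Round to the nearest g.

Protein = 1.3 g/kg × 162.5 kg = 211.25 g/day.

211 g/day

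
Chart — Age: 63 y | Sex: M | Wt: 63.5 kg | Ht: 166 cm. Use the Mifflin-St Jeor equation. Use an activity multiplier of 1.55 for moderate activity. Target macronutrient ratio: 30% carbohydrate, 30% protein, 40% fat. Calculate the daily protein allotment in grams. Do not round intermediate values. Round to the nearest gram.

158 g/day

Mifflin-St Jeor (male): BMR = 10(63.5) + 6.25(166) − 5(63) + 5 = 635 + 1037.5 − 315 + 5 = 1362.5 kcal/day.
TEE = 1362.5 × 1.55 = 2111.875 kcal/day.
Protein energy = 30% × 2111.875 = 633.5625 kcal.
Protein = 633.5625 ÷ 4 kcal/g = 158.3906 g.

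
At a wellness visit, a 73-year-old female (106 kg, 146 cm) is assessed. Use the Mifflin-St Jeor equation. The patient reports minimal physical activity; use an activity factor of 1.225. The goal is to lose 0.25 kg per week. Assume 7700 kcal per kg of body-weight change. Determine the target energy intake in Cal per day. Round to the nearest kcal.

Mifflin-St Jeor (female): BMR = 10(106) + 6.25(146) − 5(73) − 161 = 1060 + 912.5 − 365 − 161 = 1446.5 kcal/day.
TEE = 1446.5 × 1.225 = 1771.9625 kcal/day.
Required daily deficit = 0.25 × 7700 ÷ 7 = 275 kcal/day.
Target intake = 1771.9625 − 275 = 1496.9625 kcal/day.

1497 Cal per day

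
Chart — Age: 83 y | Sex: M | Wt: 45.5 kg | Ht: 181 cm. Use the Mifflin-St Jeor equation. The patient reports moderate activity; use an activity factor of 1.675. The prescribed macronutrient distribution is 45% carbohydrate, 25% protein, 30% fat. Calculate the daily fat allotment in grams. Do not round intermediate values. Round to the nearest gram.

Mifflin-St Jeor (male): BMR = 10(45.5) + 6.25(181) − 5(83) + 5 = 455 + 1131.25 − 415 + 5 = 1176.25 kcal/day.
TEE = 1176.25 × 1.675 = 1970.2188 kcal/day.
Fat energy = 30% × 1970.2188 = 591.0656 kcal.
Fat = 591.0656 ÷ 9 kcal/g = 65.674 g.

66 g/day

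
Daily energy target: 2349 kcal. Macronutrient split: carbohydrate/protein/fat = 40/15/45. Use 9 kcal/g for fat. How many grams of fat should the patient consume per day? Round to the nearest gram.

117 g/day

Fat energy = 45% × 2349 = 1057.05 kcal.
At 9 kcal/g: 1057.05 ÷ 9 = 117.45 g.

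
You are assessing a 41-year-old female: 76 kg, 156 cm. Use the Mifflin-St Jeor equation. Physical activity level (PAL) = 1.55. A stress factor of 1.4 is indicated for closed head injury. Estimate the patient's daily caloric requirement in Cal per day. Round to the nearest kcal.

2971 Cal per day

Mifflin-St Jeor (female): BMR = 10(76) + 6.25(156) − 5(41) − 161 = 760 + 975 − 205 − 161 = 1369 kcal/day.
TEE = BMR × activity factor = 1369 × 1.55 = 2121.95 kcal/day.
Apply stress factor: 2121.95 × 1.4 = 2970.73 kcal/day.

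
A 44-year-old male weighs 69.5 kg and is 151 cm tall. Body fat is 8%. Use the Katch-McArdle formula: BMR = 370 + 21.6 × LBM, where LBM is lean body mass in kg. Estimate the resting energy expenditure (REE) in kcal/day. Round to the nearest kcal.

1751 kcal/day

LBM = 69.5 × (1 − 0.08) = 63.94 kg. Katch-McArdle: BMR = 370 + 21.6 × 63.94 = 1751.104 kcal/day.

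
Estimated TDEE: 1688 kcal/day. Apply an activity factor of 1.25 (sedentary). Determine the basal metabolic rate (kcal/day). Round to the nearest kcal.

1350 kcal/day

BMR = TEE ÷ activity factor = 1688 ÷ 1.25 = 1350.4 kcal/day.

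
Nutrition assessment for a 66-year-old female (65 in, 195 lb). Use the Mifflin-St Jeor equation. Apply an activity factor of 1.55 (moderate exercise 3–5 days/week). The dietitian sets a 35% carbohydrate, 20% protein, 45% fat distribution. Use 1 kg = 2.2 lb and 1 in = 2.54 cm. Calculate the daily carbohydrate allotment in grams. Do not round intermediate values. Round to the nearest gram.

Convert to metric: weight = 195 ÷ 2.2 = 88.6364 kg; height = 65 × 2.54 = 165.1 cm.
Mifflin-St Jeor (female): BMR = 10(88.6364) + 6.25(165.1) − 5(66) − 161 = 886.3636 + 1031.875 − 330 − 161 = 1427.2386 kcal/day.
TEE = 1427.2386 × 1.55 = 2212.2199 kcal/day.
Carbohydrate energy = 35% × 2212.2199 = 774.277 kcal.
Carbohydrate = 774.277 ÷ 4 kcal/g = 193.5692 g.

194 g/day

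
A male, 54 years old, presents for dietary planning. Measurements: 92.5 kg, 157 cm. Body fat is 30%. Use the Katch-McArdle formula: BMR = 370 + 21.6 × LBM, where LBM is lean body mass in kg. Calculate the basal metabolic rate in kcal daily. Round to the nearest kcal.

1769 kcal daily

LBM = 92.5 × (1 − 0.3) = 64.75 kg. Katch-McArdle: BMR = 370 + 21.6 × 64.75 = 1768.6 kcal/day.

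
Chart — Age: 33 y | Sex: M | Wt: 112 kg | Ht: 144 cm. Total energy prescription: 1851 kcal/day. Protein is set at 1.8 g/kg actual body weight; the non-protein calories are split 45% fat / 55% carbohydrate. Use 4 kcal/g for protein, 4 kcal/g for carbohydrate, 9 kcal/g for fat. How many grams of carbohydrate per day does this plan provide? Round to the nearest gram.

Protein = 1.8 × 112 = 201.6 g → 201.6 × 4 = 806.4 kcal.
Non-protein calories = 1851 − 806.4 = 1044.6 kcal.
Fat: 45% × 1044.6 = 470.07 kcal; carbohydrate: 574.53 kcal.
Carbohydrate: 574.53 kcal ÷ 4 kcal/g = 143.6325 g.

144 g/day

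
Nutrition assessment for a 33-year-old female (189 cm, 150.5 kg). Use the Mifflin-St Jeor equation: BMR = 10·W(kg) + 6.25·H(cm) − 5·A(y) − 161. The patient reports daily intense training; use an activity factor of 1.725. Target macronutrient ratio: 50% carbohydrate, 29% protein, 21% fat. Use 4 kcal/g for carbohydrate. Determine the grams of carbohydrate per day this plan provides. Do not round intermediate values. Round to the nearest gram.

Mifflin-St Jeor (female): BMR = 10(150.5) + 6.25(189) − 5(33) − 161 = 1505 + 1181.25 − 165 − 161 = 2360.25 kcal/day.
TEE = 2360.25 × 1.725 = 4071.4313 kcal/day.
Carbohydrate energy = 50% × 4071.4313 = 2035.7156 kcal.
Carbohydrate = 2035.7156 ÷ 4 kcal/g = 508.9289 g.

509 g/day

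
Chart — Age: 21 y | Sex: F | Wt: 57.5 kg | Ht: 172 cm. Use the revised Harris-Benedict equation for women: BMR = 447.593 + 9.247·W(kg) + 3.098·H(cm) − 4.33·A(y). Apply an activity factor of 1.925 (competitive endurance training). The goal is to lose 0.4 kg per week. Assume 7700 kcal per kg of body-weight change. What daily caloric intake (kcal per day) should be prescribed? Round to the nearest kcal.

2296 kcal per day

Harris-Benedict: BMR = 447.593 + 9.247(57.5) + 3.098(172) − 4.33(21) = 1421.2215 kcal/day.
TEE = 1421.2215 × 1.925 = 2735.8514 kcal/day.
Required daily deficit = 0.4 × 7700 ÷ 7 = 440 kcal/day.
Target intake = 2735.8514 − 440 = 2295.8514 kcal/day.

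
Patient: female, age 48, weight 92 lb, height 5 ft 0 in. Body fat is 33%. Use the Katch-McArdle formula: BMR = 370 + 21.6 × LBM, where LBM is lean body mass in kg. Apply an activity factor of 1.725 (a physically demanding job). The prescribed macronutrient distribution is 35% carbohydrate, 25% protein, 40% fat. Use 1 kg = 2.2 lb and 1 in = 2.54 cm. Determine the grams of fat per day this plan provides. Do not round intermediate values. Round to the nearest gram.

Convert to metric: weight = 92 ÷ 2.2 = 41.8182 kg; height = (5×12 + 0) × 2.54 = 60 × 2.54 = 152.4 cm.
LBM = 41.8182 × (1 − 0.33) = 28.0182 kg. Katch-McArdle: BMR = 370 + 21.6 × 28.0182 = 975.1927 kcal/day.
TEE = 975.1927 × 1.725 = 1682.2075 kcal/day.
Fat energy = 40% × 1682.2075 = 672.883 kcal.
Fat = 672.883 ÷ 9 kcal/g = 74.7648 g.

75 g/day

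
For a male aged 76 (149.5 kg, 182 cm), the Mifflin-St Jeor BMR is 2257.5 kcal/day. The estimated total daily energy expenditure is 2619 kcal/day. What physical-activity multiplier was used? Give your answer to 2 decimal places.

Activity factor = TEE ÷ BMR = 2619 ÷ 2257.5 = 1.16.

1.16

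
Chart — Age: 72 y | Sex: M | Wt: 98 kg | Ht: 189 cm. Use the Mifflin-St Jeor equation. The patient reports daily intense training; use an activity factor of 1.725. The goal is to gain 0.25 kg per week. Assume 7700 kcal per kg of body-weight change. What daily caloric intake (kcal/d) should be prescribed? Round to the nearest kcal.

3391 kcal/d

Mifflin-St Jeor (male): BMR = 10(98) + 6.25(189) − 5(72) + 5 = 980 + 1181.25 − 360 + 5 = 1806.25 kcal/day.
TEE = 1806.25 × 1.725 = 3115.7813 kcal/day.
Required daily surplus = 0.25 × 7700 ÷ 7 = 275 kcal/day.
Target intake = 3115.7813 + 275 = 3390.7813 kcal/day.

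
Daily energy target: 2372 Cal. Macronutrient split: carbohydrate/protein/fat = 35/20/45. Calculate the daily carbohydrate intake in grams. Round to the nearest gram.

Carbohydrate energy = 35% × 2372 = 830.2 kcal.
At 4 kcal/g: 830.2 ÷ 4 = 207.55 g.

208 g/day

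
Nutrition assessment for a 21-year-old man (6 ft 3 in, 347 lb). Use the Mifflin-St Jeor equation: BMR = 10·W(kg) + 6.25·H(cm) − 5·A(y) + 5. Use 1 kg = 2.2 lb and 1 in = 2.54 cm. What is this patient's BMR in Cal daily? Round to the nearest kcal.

Convert to metric: weight = 347 ÷ 2.2 = 157.7273 kg; height = (6×12 + 3) × 2.54 = 75 × 2.54 = 190.5 cm.
Mifflin-St Jeor (male): BMR = 10(157.7273) + 6.25(190.5) − 5(21) + 5 = 1577.2727 + 1190.625 − 105 + 5 = 2667.8977 kcal/day.

2668 Cal daily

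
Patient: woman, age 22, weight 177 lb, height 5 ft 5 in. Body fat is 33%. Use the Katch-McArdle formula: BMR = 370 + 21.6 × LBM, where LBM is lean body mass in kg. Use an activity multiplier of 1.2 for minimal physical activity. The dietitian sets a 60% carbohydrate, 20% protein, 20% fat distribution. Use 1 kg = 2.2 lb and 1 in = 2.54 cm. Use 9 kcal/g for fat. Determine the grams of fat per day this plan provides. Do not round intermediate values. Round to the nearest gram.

41 g/day

Convert to metric: weight = 177 ÷ 2.2 = 80.4545 kg; height = (5×12 + 5) × 2.54 = 65 × 2.54 = 165.1 cm.
LBM = 80.4545 × (1 − 0.33) = 53.9045 kg. Katch-McArdle: BMR = 370 + 21.6 × 53.9045 = 1534.3382 kcal/day.
TEE = 1534.3382 × 1.2 = 1841.2058 kcal/day.
Fat energy = 20% × 1841.2058 = 368.2412 kcal.
Fat = 368.2412 ÷ 9 kcal/g = 40.9157 g.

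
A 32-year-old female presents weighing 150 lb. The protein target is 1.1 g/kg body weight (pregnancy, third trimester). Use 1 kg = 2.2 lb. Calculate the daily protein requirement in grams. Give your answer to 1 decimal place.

Weight in kg = 150 ÷ 2.2 = 68.1818 kg.
Protein = 1.1 g/kg × 68.1818 kg = 75 g/day.

75.0 g/day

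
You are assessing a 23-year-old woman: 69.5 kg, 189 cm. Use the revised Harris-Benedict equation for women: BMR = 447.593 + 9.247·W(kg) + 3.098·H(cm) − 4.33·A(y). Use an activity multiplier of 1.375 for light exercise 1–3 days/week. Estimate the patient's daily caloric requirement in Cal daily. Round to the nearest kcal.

2167 Cal daily

Harris-Benedict: BMR = 447.593 + 9.247(69.5) + 3.098(189) − 4.33(23) = 1576.1915 kcal/day.
TEE = BMR × activity factor = 1576.1915 × 1.375 = 2167.2633 kcal/day.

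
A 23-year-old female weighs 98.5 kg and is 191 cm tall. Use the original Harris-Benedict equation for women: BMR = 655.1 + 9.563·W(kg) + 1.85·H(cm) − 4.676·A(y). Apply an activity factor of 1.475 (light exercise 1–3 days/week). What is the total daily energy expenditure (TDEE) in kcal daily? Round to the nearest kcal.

Harris-Benedict: BMR = 655.1 + 9.563(98.5) + 1.85(191) − 4.676(23) = 1842.8575 kcal/day.
TEE = BMR × activity factor = 1842.8575 × 1.475 = 2718.2148 kcal/day.

2718 kcal daily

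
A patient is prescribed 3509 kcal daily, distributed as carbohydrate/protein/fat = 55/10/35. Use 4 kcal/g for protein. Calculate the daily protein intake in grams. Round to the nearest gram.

Protein energy = 10% × 3509 = 350.9 kcal.
At 4 kcal/g: 350.9 ÷ 4 = 87.725 g.

88 g/day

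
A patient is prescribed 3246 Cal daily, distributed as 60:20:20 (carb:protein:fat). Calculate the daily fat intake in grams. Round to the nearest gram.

72 g/day

Fat energy = 20% × 3246 = 649.2 kcal.
At 9 kcal/g: 649.2 ÷ 9 = 72.1333 g.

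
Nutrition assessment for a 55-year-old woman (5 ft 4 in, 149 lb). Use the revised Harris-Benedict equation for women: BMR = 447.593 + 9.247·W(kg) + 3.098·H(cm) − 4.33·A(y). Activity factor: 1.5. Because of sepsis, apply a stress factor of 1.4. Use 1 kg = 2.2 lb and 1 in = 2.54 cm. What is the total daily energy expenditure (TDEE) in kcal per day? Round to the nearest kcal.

2813 kcal per day

Convert to metric: weight = 149 ÷ 2.2 = 67.7273 kg; height = (5×12 + 4) × 2.54 = 64 × 2.54 = 162.56 cm.
Harris-Benedict: BMR = 447.593 + 9.247(67.7273) + 3.098(162.56) − 4.33(55) = 1339.328 kcal/day.
TEE = BMR × activity factor = 1339.328 × 1.5 = 2008.992 kcal/day.
Apply stress factor: 2008.992 × 1.4 = 2812.5887 kcal/day.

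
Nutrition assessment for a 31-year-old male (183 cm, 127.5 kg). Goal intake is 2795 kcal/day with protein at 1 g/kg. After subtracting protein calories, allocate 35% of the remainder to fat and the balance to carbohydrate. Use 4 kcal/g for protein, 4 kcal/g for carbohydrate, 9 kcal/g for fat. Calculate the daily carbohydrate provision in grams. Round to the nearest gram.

371 g/day

Protein = 1 × 127.5 = 127.5 g → 127.5 × 4 = 510 kcal.
Non-protein calories = 2795 − 510 = 2285 kcal.
Fat: 35% × 2285 = 799.75 kcal; carbohydrate: 1485.25 kcal.
Carbohydrate: 1485.25 kcal ÷ 4 kcal/g = 371.3125 g.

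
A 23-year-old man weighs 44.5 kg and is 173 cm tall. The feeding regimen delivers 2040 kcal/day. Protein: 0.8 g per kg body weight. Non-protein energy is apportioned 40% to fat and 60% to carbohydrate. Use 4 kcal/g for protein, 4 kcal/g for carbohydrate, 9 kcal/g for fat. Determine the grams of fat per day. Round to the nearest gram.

84 g/day

Protein = 0.8 × 44.5 = 35.6 g → 35.6 × 4 = 142.4 kcal.
Non-protein calories = 2040 − 142.4 = 1897.6 kcal.
Fat: 40% × 1897.6 = 759.04 kcal; carbohydrate: 1138.56 kcal.
Fat: 759.04 kcal ÷ 9 kcal/g = 84.3378 g.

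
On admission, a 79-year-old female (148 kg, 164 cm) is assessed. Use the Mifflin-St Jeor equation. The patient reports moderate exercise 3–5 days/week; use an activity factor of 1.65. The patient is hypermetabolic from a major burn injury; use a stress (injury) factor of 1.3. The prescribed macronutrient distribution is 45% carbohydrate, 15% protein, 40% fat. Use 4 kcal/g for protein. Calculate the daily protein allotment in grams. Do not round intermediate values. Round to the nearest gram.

157 g/day

Mifflin-St Jeor (female): BMR = 10(148) + 6.25(164) − 5(79) − 161 = 1480 + 1025 − 395 − 161 = 1949 kcal/day.
TEE = 1949 × 1.65 = 3215.85 kcal/day.
With stress factor 1.3: 3215.85 × 1.3 = 4180.605 kcal/day.
Protein energy = 15% × 4180.605 = 627.0908 kcal.
Protein = 627.0908 ÷ 4 kcal/g = 156.7727 g.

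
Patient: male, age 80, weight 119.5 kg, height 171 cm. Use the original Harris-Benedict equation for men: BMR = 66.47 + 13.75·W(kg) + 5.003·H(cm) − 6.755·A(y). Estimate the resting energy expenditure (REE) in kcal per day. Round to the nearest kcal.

Harris-Benedict: BMR = 66.47 + 13.75(119.5) + 5.003(171) − 6.755(80) = 2024.708 kcal/day.

2025 kcal per day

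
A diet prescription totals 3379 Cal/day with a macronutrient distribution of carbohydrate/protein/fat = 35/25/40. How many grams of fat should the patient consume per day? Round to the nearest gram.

150 g/day

Fat energy = 40% × 3379 = 1351.6 kcal.
At 9 kcal/g: 1351.6 ÷ 9 = 150.1778 g.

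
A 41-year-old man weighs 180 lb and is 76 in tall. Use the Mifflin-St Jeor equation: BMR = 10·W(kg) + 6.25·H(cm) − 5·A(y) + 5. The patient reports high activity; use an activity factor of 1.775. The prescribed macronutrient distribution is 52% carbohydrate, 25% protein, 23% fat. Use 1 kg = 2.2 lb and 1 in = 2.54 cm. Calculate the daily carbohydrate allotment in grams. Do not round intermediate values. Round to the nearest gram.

421 g/day

Convert to metric: weight = 180 ÷ 2.2 = 81.8182 kg; height = 76 × 2.54 = 193.04 cm.
Mifflin-St Jeor (male): BMR = 10(81.8182) + 6.25(193.04) − 5(41) + 5 = 818.1818 + 1206.5 − 205 + 5 = 1824.6818 kcal/day.
TEE = 1824.6818 × 1.775 = 3238.8102 kcal/day.
Carbohydrate energy = 52% × 3238.8102 = 1684.1813 kcal.
Carbohydrate = 1684.1813 ÷ 4 kcal/g = 421.0453 g.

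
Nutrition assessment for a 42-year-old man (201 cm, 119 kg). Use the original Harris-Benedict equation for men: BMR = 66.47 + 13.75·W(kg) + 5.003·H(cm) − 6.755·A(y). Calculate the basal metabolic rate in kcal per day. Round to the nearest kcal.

Harris-Benedict: BMR = 66.47 + 13.75(119) + 5.003(201) − 6.755(42) = 2424.613 kcal/day.

2425 kcal per day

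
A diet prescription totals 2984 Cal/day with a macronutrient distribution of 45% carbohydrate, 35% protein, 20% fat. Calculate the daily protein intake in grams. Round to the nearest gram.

261 g/day

Protein energy = 35% × 2984 = 1044.4 kcal.
At 4 kcal/g: 1044.4 ÷ 4 = 261.1 g.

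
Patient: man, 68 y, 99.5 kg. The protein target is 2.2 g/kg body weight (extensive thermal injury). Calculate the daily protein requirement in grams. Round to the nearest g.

219 g/day

Protein = 2.2 g/kg × 99.5 kg = 218.9 g/day.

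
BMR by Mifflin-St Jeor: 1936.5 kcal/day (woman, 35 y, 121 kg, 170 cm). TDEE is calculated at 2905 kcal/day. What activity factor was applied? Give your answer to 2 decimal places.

1.50

Activity factor = TEE ÷ BMR = 2905 ÷ 1936.5 = 1.5.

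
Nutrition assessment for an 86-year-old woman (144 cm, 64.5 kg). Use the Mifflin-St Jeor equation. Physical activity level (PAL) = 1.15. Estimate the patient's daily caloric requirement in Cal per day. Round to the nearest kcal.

1097 Cal per day

Mifflin-St Jeor (female): BMR = 10(64.5) + 6.25(144) − 5(86) − 161 = 645 + 900 − 430 − 161 = 954 kcal/day.
TEE = BMR × activity factor = 954 × 1.15 = 1097.1 kcal/day.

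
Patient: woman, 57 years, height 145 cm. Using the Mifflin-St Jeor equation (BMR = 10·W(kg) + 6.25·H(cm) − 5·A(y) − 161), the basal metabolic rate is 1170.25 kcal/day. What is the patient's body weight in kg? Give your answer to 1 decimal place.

1170.25 = 10·W + 6.25(145) − 5(57) − 161
10·W = 1170.25 − 460.25 = 710, so W = 71 kg.

71.0 kg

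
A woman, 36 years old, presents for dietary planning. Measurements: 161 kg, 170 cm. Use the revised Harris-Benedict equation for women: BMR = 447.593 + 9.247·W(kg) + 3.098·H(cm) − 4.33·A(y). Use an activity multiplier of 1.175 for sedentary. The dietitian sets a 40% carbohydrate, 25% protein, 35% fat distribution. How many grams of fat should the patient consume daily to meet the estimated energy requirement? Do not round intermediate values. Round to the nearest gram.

Harris-Benedict: BMR = 447.593 + 9.247(161) + 3.098(170) − 4.33(36) = 2307.14 kcal/day.
TEE = 2307.14 × 1.175 = 2710.8895 kcal/day.
Fat energy = 35% × 2710.8895 = 948.8113 kcal.
Fat = 948.8113 ÷ 9 kcal/g = 105.4235 g.

105 g/day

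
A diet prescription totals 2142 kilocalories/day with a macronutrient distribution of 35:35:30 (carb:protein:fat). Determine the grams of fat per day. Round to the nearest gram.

71 g/day

Fat energy = 30% × 2142 = 642.6 kcal.
At 9 kcal/g: 642.6 ÷ 9 = 71.4 g.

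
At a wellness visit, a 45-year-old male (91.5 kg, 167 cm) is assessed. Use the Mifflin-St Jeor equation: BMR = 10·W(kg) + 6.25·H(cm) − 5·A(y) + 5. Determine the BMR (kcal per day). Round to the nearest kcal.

Mifflin-St Jeor (male): BMR = 10(91.5) + 6.25(167) − 5(45) + 5 = 915 + 1043.75 − 225 + 5 = 1738.75 kcal/day.

1739 kcal per day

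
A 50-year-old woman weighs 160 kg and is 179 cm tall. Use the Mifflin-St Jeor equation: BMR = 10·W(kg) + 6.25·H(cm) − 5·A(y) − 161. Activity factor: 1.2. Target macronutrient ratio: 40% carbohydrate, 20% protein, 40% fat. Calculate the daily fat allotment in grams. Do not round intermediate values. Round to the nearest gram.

123 g/day

Mifflin-St Jeor (female): BMR = 10(160) + 6.25(179) − 5(50) − 161 = 1600 + 1118.75 − 250 − 161 = 2307.75 kcal/day.
TEE = 2307.75 × 1.2 = 2769.3 kcal/day.
Fat energy = 40% × 2769.3 = 1107.72 kcal.
Fat = 1107.72 ÷ 9 kcal/g = 123.08 g.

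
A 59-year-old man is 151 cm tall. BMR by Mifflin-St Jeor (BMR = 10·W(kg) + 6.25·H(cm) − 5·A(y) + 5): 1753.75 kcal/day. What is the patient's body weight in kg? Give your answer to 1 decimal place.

110.0 kg

1753.75 = 10·W + 6.25(151) − 5(59) + 5
10·W = 1753.75 − 653.75 = 1100, so W = 110 kg.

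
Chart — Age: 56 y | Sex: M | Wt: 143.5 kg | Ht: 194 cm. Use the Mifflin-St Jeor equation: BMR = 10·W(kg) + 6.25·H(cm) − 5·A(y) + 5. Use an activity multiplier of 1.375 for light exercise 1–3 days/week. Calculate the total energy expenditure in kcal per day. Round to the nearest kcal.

3262 kcal per day

Mifflin-St Jeor (male): BMR = 10(143.5) + 6.25(194) − 5(56) + 5 = 1435 + 1212.5 − 280 + 5 = 2372.5 kcal/day.
TEE = BMR × activity factor = 2372.5 × 1.375 = 3262.1875 kcal/day.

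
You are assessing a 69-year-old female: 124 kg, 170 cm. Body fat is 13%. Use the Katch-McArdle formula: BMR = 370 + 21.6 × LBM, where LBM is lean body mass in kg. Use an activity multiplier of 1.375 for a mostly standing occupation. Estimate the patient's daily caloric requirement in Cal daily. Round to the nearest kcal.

LBM = 124 × (1 − 0.13) = 107.88 kg. Katch-McArdle: BMR = 370 + 21.6 × 107.88 = 2700.208 kcal/day.
TEE = BMR × activity factor = 2700.208 × 1.375 = 3712.786 kcal/day.

3713 Cal daily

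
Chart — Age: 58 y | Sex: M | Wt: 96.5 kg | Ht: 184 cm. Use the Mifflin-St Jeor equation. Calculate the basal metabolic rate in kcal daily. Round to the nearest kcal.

1830 kcal daily

Mifflin-St Jeor (male): BMR = 10(96.5) + 6.25(184) − 5(58) + 5 = 965 + 1150 − 290 + 5 = 1830 kcal/day.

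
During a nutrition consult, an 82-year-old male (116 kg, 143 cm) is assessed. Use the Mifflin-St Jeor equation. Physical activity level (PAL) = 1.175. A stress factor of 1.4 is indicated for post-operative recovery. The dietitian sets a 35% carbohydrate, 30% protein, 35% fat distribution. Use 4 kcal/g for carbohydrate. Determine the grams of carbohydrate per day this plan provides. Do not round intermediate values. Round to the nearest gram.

237 g/day

Mifflin-St Jeor (male): BMR = 10(116) + 6.25(143) − 5(82) + 5 = 1160 + 893.75 − 410 + 5 = 1648.75 kcal/day.
TEE = 1648.75 × 1.175 = 1937.2813 kcal/day.
With stress factor 1.4: 1937.2813 × 1.4 = 2712.1938 kcal/day.
Carbohydrate energy = 35% × 2712.1938 = 949.2678 kcal.
Carbohydrate = 949.2678 ÷ 4 kcal/g = 237.317 g.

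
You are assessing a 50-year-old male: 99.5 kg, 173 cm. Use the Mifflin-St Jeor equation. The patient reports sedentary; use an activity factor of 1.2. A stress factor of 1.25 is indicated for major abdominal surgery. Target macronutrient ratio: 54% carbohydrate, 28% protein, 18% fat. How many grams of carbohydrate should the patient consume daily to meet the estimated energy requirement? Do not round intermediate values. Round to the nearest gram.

Mifflin-St Jeor (male): BMR = 10(99.5) + 6.25(173) − 5(50) + 5 = 995 + 1081.25 − 250 + 5 = 1831.25 kcal/day.
TEE = 1831.25 × 1.2 = 2197.5 kcal/day.
With stress factor 1.25: 2197.5 × 1.25 = 2746.875 kcal/day.
Carbohydrate energy = 54% × 2746.875 = 1483.3125 kcal.
Carbohydrate = 1483.3125 ÷ 4 kcal/g = 370.8281 g.

371 g/day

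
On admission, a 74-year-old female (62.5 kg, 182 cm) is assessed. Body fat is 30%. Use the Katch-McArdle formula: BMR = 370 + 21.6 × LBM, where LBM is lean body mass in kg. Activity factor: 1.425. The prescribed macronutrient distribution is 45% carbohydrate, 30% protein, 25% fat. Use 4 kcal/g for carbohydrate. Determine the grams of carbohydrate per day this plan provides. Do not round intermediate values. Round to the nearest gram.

LBM = 62.5 × (1 − 0.3) = 43.75 kg. Katch-McArdle: BMR = 370 + 21.6 × 43.75 = 1315 kcal/day.
TEE = 1315 × 1.425 = 1873.875 kcal/day.
Carbohydrate energy = 45% × 1873.875 = 843.2438 kcal.
Carbohydrate = 843.2438 ÷ 4 kcal/g = 210.8109 g.

211 g/day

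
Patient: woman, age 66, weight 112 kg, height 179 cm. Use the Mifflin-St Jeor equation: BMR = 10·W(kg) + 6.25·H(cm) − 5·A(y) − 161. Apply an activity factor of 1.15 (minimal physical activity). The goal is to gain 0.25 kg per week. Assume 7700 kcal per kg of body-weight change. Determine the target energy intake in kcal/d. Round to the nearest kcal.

Mifflin-St Jeor (female): BMR = 10(112) + 6.25(179) − 5(66) − 161 = 1120 + 1118.75 − 330 − 161 = 1747.75 kcal/day.
TEE = 1747.75 × 1.15 = 2009.9125 kcal/day.
Required daily surplus = 0.25 × 7700 ÷ 7 = 275 kcal/day.
Target intake = 2009.9125 + 275 = 2284.9125 kcal/day.

2285 kcal/d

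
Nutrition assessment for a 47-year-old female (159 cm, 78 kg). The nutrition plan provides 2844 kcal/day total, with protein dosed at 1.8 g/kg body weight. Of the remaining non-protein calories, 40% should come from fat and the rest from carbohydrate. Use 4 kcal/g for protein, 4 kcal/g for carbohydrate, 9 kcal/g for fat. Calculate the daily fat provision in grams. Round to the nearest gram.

101 g/day

Protein = 1.8 × 78 = 140.4 g → 140.4 × 4 = 561.6 kcal.
Non-protein calories = 2844 − 561.6 = 2282.4 kcal.
Fat: 40% × 2282.4 = 912.96 kcal; carbohydrate: 1369.44 kcal.
Fat: 912.96 kcal ÷ 9 kcal/g = 101.44 g.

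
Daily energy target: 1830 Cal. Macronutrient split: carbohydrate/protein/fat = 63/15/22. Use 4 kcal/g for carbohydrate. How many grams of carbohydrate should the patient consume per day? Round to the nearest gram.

Carbohydrate energy = 63% × 1830 = 1152.9 kcal.
At 4 kcal/g: 1152.9 ÷ 4 = 288.225 g.

288 g/day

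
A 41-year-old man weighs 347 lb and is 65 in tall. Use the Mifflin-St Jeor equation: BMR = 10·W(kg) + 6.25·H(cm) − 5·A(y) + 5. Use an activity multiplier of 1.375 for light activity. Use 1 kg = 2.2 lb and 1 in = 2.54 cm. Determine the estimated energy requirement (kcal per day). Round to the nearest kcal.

3313 kcal per day

Convert to metric: weight = 347 ÷ 2.2 = 157.7273 kg; height = 65 × 2.54 = 165.1 cm.
Mifflin-St Jeor (male): BMR = 10(157.7273) + 6.25(165.1) − 5(41) + 5 = 1577.2727 + 1031.875 − 205 + 5 = 2409.1477 kcal/day.
TEE = BMR × activity factor = 2409.1477 × 1.375 = 3312.5781 kcal/day.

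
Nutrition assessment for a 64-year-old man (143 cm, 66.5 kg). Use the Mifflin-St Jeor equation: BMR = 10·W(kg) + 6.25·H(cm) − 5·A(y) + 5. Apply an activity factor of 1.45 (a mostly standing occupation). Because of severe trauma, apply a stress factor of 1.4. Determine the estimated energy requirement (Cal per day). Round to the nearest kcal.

2525 Cal per day

Mifflin-St Jeor (male): BMR = 10(66.5) + 6.25(143) − 5(64) + 5 = 665 + 893.75 − 320 + 5 = 1243.75 kcal/day.
TEE = BMR × activity factor = 1243.75 × 1.45 = 1803.4375 kcal/day.
Apply stress factor: 1803.4375 × 1.4 = 2524.8125 kcal/day.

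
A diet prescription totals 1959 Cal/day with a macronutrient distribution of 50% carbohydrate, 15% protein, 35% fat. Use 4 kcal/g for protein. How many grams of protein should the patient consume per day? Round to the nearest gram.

Protein energy = 15% × 1959 = 293.85 kcal.
At 4 kcal/g: 293.85 ÷ 4 = 73.4625 g.

73 g/day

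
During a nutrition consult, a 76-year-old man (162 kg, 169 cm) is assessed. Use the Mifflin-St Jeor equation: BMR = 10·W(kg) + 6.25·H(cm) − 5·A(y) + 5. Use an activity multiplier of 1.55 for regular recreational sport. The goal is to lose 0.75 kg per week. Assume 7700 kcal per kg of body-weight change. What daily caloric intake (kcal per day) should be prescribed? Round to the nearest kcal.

Mifflin-St Jeor (male): BMR = 10(162) + 6.25(169) − 5(76) + 5 = 1620 + 1056.25 − 380 + 5 = 2301.25 kcal/day.
TEE = 2301.25 × 1.55 = 3566.9375 kcal/day.
Required daily deficit = 0.75 × 7700 ÷ 7 = 825 kcal/day.
Target intake = 3566.9375 − 825 = 2741.9375 kcal/day.

2742 kcal per day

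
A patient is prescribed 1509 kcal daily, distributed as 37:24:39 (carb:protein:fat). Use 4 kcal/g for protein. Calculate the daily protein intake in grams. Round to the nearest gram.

Protein energy = 24% × 1509 = 362.16 kcal.
At 4 kcal/g: 362.16 ÷ 4 = 90.54 g.

91 g/day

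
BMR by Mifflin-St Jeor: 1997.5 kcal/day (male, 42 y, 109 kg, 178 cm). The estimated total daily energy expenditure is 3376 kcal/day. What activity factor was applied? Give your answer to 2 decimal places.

1.69

Activity factor = TEE ÷ BMR = 3376 ÷ 1997.5 = 1.69.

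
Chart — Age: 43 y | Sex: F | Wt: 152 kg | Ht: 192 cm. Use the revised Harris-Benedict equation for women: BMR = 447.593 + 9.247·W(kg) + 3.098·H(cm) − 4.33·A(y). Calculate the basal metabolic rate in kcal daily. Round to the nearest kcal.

Harris-Benedict: BMR = 447.593 + 9.247(152) + 3.098(192) − 4.33(43) = 2261.763 kcal/day.

2262 kcal daily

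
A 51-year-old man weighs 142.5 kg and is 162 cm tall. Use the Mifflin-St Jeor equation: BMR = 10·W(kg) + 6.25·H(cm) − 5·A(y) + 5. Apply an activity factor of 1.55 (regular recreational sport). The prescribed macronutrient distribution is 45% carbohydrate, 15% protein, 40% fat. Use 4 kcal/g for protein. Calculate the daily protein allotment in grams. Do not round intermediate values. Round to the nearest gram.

Mifflin-St Jeor (male): BMR = 10(142.5) + 6.25(162) − 5(51) + 5 = 1425 + 1012.5 − 255 + 5 = 2187.5 kcal/day.
TEE = 2187.5 × 1.55 = 3390.625 kcal/day.
Protein energy = 15% × 3390.625 = 508.5938 kcal.
Protein = 508.5938 ÷ 4 kcal/g = 127.1484 g.

127 g/day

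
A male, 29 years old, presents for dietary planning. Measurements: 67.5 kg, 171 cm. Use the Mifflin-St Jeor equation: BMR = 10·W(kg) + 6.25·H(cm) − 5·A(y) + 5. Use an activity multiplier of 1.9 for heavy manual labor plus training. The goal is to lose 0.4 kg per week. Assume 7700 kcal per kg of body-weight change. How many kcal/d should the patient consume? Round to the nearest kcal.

2607 kcal/d

Mifflin-St Jeor (male): BMR = 10(67.5) + 6.25(171) − 5(29) + 5 = 675 + 1068.75 − 145 + 5 = 1603.75 kcal/day.
TEE = 1603.75 × 1.9 = 3047.125 kcal/day.
Required daily deficit = 0.4 × 7700 ÷ 7 = 440 kcal/day.
Target intake = 3047.125 − 440 = 2607.125 kcal/day.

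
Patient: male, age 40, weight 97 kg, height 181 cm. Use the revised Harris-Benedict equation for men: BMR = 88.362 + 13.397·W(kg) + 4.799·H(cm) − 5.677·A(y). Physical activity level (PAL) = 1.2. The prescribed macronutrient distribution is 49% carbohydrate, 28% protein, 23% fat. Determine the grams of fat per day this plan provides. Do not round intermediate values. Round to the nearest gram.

62 g/day

Harris-Benedict: BMR = 88.362 + 13.397(97) + 4.799(181) − 5.677(40) = 2029.41 kcal/day.
TEE = 2029.41 × 1.2 = 2435.292 kcal/day.
Fat energy = 23% × 2435.292 = 560.1172 kcal.
Fat = 560.1172 ÷ 9 kcal/g = 62.2352 g.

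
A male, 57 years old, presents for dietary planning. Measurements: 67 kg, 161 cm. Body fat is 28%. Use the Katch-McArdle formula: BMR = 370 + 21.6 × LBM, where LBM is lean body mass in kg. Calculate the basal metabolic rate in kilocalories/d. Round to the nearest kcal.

LBM = 67 × (1 − 0.28) = 48.24 kg. Katch-McArdle: BMR = 370 + 21.6 × 48.24 = 1411.984 kcal/day.

1412 kilocalories/d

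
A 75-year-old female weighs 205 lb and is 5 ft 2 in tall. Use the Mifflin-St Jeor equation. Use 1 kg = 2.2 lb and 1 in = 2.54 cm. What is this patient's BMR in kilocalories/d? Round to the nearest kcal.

1380 kilocalories/d

Convert to metric: weight = 205 ÷ 2.2 = 93.1818 kg; height = (5×12 + 2) × 2.54 = 62 × 2.54 = 157.48 cm.
Mifflin-St Jeor (female): BMR = 10(93.1818) + 6.25(157.48) − 5(75) − 161 = 931.8182 + 984.25 − 375 − 161 = 1380.0682 kcal/day.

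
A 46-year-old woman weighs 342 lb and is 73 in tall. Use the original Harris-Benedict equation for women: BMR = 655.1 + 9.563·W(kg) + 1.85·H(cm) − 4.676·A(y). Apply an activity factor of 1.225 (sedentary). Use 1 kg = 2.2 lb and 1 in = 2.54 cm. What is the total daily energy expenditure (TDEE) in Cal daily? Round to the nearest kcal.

2780 Cal daily

Convert to metric: weight = 342 ÷ 2.2 = 155.4545 kg; height = 73 × 2.54 = 185.42 cm.
Harris-Benedict: BMR = 655.1 + 9.563(155.4545) + 1.85(185.42) − 4.676(46) = 2269.6428 kcal/day.
TEE = BMR × activity factor = 2269.6428 × 1.225 = 2780.3125 kcal/day.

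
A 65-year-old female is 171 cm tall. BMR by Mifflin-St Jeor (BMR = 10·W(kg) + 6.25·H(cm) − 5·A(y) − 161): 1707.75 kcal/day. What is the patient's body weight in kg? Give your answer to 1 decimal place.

1707.75 = 10·W + 6.25(171) − 5(65) − 161
10·W = 1707.75 − 582.75 = 1125, so W = 112.5 kg.

112.5 kg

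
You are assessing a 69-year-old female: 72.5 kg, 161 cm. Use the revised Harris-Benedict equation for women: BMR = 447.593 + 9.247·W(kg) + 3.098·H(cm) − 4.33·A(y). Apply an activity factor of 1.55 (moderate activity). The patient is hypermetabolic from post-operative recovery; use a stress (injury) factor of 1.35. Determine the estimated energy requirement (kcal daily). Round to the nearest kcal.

2758 kcal daily

Harris-Benedict: BMR = 447.593 + 9.247(72.5) + 3.098(161) − 4.33(69) = 1318.0085 kcal/day.
TEE = BMR × activity factor = 1318.0085 × 1.55 = 2042.9132 kcal/day.
Apply stress factor: 2042.9132 × 1.35 = 2757.9328 kcal/day.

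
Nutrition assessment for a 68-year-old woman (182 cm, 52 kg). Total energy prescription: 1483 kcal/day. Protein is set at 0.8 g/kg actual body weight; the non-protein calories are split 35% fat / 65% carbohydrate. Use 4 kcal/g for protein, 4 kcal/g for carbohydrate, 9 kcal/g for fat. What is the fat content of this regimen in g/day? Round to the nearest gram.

Protein = 0.8 × 52 = 41.6 g → 41.6 × 4 = 166.4 kcal.
Non-protein calories = 1483 − 166.4 = 1316.6 kcal.
Fat: 35% × 1316.6 = 460.81 kcal; carbohydrate: 855.79 kcal.
Fat: 460.81 kcal ÷ 9 kcal/g = 51.2011 g.

51 g/day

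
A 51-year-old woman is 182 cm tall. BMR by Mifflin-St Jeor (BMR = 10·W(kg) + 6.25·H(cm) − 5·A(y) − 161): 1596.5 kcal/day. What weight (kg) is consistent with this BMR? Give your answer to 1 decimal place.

87.5 kg

1596.5 = 10·W + 6.25(182) − 5(51) − 161
10·W = 1596.5 − 721.5 = 875, so W = 87.5 kg.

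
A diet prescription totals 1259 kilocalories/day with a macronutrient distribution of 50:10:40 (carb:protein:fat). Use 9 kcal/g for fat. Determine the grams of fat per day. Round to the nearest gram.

Fat energy = 40% × 1259 = 503.6 kcal.
At 9 kcal/g: 503.6 ÷ 9 = 55.9556 g.

56 g/day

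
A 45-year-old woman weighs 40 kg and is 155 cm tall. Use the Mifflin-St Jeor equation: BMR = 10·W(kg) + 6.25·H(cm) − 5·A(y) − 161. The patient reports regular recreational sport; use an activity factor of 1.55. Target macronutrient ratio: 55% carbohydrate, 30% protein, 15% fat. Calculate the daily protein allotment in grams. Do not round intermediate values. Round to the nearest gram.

114 g/day

Mifflin-St Jeor (female): BMR = 10(40) + 6.25(155) − 5(45) − 161 = 400 + 968.75 − 225 − 161 = 982.75 kcal/day.
TEE = 982.75 × 1.55 = 1523.2625 kcal/day.
Protein energy = 30% × 1523.2625 = 456.9788 kcal.
Protein = 456.9788 ÷ 4 kcal/g = 114.2447 g.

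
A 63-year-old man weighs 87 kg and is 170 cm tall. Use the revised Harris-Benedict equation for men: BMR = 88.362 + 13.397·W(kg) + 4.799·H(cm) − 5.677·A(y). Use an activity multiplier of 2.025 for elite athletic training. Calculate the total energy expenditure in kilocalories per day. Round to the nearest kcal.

Harris-Benedict: BMR = 88.362 + 13.397(87) + 4.799(170) − 5.677(63) = 1712.08 kcal/day.
TEE = BMR × activity factor = 1712.08 × 2.025 = 3466.962 kcal/day.

3467 kilocalories per day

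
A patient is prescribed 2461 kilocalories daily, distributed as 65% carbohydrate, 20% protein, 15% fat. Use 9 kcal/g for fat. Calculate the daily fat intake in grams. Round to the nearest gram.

41 g/day

Fat energy = 15% × 2461 = 369.15 kcal.
At 9 kcal/g: 369.15 ÷ 9 = 41.0167 g.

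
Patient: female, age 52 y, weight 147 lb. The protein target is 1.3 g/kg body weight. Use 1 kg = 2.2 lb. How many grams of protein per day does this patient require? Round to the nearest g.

Weight in kg = 147 ÷ 2.2 = 66.8182 kg.
Protein = 1.3 g/kg × 66.8182 kg = 86.8636 g/day.

87 g/day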